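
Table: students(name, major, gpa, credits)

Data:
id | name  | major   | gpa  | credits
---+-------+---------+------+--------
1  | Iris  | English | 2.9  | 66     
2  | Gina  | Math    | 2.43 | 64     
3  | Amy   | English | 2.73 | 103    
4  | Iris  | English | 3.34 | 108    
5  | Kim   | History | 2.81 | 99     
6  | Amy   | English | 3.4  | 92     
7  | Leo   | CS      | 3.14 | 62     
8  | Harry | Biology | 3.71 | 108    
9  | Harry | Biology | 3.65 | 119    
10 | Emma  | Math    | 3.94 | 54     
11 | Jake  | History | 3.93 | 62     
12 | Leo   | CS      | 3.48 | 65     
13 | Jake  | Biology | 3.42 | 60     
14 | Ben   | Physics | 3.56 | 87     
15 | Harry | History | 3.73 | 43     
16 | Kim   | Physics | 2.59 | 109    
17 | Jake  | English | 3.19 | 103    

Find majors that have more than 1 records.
SELECT major, COUNT(*) as cnt
FROM students
GROUP BY major
HAVING COUNT(*) > 1

Result:
  Biology: 3
  CS: 2
  English: 5
  History: 3
  Math: 2
  Physics: 2

Note: HAVING filters groups after aggregation, WHERE filters rows before.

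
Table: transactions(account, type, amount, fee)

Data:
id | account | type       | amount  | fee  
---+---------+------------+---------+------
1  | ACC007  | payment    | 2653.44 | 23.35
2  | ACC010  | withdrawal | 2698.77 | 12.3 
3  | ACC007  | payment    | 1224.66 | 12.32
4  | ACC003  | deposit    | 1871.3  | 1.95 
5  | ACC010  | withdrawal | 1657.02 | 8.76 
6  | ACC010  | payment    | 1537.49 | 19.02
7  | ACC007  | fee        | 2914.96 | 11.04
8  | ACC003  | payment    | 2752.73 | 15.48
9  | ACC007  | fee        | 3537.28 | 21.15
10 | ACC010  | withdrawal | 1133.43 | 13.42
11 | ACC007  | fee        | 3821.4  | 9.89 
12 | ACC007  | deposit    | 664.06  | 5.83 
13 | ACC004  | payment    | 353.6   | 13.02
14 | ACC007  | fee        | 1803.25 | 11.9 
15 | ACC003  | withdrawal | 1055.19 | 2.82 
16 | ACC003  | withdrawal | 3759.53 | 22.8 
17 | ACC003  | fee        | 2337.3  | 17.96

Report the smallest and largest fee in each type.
SELECT type, MIN(fee), MAX(fee)
FROM transactions
GROUP BY type

Result:
  deposit: min=1.95, max=5.83
  fee: min=9.89, max=21.15
  payment: min=12.32, max=23.35
  withdrawal: min=2.82, max=22.80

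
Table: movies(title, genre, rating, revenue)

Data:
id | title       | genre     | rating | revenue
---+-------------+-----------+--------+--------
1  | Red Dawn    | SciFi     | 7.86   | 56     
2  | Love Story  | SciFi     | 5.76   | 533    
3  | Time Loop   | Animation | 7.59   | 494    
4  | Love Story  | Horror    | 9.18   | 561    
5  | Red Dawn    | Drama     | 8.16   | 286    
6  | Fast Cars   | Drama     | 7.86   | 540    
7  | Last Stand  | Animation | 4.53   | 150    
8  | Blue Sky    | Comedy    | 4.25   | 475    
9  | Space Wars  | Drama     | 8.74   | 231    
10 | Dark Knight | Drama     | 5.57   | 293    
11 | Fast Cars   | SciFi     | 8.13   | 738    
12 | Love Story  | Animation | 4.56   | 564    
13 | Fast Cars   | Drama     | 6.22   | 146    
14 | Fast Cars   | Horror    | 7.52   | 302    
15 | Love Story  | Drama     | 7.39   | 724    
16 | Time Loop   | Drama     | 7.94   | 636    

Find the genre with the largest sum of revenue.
SELECT genre, SUM(revenue) as val
FROM movies
GROUP BY genre
ORDER BY val DESC
LIMIT 1

Result: Drama with sum(revenue) = 2856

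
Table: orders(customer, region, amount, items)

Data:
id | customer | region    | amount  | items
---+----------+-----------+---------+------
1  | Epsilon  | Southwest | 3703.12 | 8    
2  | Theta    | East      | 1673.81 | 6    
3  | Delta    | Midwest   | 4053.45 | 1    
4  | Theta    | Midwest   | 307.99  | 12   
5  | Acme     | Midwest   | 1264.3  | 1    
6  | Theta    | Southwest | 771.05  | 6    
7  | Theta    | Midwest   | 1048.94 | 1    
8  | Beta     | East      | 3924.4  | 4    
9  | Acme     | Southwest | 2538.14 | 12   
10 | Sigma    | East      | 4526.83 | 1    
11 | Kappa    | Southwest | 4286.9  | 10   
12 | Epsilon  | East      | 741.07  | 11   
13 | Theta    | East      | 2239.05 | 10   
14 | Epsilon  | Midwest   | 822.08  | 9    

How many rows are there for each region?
SELECT region, COUNT(*) as count
FROM orders
GROUP BY region

Result:
  East: 5
  Midwest: 5
  Southwest: 4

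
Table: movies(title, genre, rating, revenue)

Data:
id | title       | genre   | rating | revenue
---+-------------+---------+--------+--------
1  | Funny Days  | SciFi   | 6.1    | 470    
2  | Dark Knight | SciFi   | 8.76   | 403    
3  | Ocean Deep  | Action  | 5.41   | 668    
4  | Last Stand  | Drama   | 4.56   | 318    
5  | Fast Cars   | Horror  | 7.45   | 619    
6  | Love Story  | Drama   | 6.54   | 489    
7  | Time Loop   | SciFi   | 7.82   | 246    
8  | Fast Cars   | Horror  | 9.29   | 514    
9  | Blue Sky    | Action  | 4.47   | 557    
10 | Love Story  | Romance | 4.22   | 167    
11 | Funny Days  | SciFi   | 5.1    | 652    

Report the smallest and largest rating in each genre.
SELECT genre, MIN(rating), MAX(rating)
FROM movies
GROUP BY genre

Result:
  Action: min=4.47, max=5.41
  Drama: min=4.56, max=6.54
  Horror: min=7.45, max=9.29
  Romance: min=4.22, max=4.22
  SciFi: min=5.10, max=8.76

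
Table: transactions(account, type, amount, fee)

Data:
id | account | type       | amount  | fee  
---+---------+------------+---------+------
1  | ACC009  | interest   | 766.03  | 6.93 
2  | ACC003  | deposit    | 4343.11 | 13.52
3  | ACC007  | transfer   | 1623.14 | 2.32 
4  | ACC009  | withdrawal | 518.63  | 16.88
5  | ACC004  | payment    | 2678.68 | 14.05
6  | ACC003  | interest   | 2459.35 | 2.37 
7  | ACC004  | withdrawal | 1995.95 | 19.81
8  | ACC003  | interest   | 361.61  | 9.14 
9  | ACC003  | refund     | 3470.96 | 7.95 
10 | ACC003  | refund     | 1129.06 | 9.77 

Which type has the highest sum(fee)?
SELECT type, SUM(fee) as val
FROM transactions
GROUP BY type
ORDER BY val DESC
LIMIT 1

Result: withdrawal with sum(fee) = 36.69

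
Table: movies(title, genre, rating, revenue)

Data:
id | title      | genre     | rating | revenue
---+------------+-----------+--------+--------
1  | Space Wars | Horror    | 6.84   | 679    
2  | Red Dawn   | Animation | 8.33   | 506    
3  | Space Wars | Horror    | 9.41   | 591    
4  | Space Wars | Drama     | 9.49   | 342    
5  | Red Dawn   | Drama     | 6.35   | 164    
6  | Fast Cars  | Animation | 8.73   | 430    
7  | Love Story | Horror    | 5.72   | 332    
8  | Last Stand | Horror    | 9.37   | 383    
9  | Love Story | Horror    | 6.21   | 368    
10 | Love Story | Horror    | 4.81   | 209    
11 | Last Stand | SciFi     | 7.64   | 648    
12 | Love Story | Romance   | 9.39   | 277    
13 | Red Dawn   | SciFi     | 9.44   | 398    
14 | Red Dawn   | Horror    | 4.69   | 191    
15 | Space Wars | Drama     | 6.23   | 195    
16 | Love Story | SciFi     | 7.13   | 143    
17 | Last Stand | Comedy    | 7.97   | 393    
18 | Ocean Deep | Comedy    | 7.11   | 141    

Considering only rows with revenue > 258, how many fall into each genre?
SELECT genre, COUNT(*)
FROM movies
WHERE revenue > 258
GROUP BY genre

Note: WHERE filters rows before grouping.

Result:
  Animation: 2
  Comedy: 1
  Drama: 1
  Horror: 5
  Romance: 1
  SciFi: 2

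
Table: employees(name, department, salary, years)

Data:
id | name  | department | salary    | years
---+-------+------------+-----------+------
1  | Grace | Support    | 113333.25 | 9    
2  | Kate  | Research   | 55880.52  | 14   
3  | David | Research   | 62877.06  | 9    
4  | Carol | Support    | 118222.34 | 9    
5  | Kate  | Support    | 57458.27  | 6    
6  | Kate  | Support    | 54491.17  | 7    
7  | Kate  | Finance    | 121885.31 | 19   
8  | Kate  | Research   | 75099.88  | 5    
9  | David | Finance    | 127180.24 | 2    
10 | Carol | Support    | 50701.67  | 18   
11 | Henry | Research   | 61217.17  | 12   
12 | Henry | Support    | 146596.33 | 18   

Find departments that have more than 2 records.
SELECT department, COUNT(*) as cnt
FROM employees
GROUP BY department
HAVING COUNT(*) > 2

Result:
  Research: 4
  Support: 6

Note: HAVING filters groups after aggregation, WHERE filters rows before.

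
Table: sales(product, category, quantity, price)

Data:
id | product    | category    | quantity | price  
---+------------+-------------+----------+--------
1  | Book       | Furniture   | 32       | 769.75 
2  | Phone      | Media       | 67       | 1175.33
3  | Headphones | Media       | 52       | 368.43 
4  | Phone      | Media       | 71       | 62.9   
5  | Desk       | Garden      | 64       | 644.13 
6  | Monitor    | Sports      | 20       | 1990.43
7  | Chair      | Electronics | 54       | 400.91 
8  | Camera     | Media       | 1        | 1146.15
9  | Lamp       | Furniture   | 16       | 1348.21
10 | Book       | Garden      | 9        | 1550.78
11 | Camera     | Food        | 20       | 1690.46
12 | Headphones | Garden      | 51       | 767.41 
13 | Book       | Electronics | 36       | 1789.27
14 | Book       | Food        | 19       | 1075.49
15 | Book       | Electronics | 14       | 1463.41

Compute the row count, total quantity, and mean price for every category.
SELECT category,
       COUNT(*) as cnt,
       SUM(quantity) as total_quantity,
       AVG(price) as avg_price
FROM sales
GROUP BY category

Result:
  Electronics: 3 records, 104 total quantity, 1217.86 avg price
  Food: 2 records, 39 total quantity, 1382.98 avg price
  Furniture: 2 records, 48 total quantity, 1058.98 avg price
  Garden: 3 records, 124 total quantity, 987.44 avg price
  Media: 4 records, 191 total quantity, 688.20 avg price
  Sports: 1 records, 20 total quantity, 1990.43 avg price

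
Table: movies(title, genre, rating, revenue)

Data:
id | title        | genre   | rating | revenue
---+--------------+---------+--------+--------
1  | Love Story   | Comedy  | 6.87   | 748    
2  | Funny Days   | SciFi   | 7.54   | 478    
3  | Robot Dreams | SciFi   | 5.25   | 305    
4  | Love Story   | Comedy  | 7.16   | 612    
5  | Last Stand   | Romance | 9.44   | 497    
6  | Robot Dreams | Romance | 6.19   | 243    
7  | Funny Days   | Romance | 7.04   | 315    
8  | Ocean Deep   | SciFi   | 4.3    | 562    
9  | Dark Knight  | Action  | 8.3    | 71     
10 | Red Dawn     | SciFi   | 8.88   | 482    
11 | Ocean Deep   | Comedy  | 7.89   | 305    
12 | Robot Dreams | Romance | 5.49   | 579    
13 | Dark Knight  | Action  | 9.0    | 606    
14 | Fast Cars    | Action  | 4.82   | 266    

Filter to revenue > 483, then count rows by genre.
SELECT genre, COUNT(*)
FROM movies
WHERE revenue > 483
GROUP BY genre

Note: WHERE filters rows before grouping.

Result:
  Action: 1
  Comedy: 2
  Romance: 2
  SciFi: 1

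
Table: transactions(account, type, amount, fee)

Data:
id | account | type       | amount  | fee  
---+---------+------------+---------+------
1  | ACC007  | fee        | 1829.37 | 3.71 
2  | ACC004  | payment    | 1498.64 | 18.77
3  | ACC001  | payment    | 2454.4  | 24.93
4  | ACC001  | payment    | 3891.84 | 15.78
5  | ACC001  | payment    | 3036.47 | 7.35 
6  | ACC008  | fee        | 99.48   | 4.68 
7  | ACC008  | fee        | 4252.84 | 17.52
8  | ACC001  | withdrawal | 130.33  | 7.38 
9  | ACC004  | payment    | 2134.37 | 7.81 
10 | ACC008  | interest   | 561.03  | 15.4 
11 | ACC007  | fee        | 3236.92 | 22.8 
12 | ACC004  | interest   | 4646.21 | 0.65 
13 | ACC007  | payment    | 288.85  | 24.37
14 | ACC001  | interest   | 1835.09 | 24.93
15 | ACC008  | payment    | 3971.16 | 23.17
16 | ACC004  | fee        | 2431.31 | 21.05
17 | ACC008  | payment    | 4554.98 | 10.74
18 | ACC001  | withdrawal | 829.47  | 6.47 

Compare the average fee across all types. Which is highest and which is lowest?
SELECT type, AVG(fee)
FROM transactions
GROUP BY type
ORDER BY AVG(fee)

All groups:
  withdrawal: 6.93
  interest: 13.66
  fee: 13.95
  payment: 16.62

Highest: payment (16.62)
Lowest: withdrawal (6.93)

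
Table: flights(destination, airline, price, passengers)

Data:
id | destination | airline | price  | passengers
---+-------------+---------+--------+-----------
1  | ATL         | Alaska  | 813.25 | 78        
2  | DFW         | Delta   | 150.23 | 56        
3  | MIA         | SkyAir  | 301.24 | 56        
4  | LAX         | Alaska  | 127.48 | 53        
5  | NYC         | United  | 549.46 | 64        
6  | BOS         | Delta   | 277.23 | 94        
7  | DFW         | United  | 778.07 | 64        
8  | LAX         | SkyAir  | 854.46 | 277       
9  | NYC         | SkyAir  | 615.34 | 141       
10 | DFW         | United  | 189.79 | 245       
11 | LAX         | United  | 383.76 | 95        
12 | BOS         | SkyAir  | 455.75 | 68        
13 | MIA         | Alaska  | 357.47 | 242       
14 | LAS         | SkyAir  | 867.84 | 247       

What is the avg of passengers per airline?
SELECT airline, AVG(passengers) as result
FROM flights
GROUP BY airline

Result:
  Alaska: 124.33
  Delta: 75.00
  SkyAir: 157.80
  United: 117.00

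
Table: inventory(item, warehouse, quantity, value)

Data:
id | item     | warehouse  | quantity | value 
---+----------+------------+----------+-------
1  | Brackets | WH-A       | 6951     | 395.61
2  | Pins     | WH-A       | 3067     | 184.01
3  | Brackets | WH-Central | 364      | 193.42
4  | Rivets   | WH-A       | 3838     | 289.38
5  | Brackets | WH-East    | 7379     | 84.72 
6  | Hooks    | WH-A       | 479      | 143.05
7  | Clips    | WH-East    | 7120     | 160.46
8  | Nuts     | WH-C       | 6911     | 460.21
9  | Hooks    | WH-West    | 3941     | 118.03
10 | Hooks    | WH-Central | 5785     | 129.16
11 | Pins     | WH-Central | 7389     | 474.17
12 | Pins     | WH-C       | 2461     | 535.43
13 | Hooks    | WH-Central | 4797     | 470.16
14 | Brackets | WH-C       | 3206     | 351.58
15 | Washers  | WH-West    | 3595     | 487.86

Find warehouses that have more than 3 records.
SELECT warehouse, COUNT(*) as cnt
FROM inventory
GROUP BY warehouse
HAVING COUNT(*) > 3

Result:
  WH-A: 4
  WH-Central: 4

Note: HAVING filters groups after aggregation, WHERE filters rows before.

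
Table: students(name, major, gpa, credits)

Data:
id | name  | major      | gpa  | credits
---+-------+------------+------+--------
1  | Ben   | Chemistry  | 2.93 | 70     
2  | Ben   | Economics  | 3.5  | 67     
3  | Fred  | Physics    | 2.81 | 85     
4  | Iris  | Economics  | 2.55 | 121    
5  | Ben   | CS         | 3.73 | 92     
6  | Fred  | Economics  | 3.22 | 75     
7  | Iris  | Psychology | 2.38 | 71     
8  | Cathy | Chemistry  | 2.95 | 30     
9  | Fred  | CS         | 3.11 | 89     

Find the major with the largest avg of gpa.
SELECT major, AVG(gpa) as val
FROM students
GROUP BY major
ORDER BY val DESC
LIMIT 1

Result: CS with avg(gpa) = 3.42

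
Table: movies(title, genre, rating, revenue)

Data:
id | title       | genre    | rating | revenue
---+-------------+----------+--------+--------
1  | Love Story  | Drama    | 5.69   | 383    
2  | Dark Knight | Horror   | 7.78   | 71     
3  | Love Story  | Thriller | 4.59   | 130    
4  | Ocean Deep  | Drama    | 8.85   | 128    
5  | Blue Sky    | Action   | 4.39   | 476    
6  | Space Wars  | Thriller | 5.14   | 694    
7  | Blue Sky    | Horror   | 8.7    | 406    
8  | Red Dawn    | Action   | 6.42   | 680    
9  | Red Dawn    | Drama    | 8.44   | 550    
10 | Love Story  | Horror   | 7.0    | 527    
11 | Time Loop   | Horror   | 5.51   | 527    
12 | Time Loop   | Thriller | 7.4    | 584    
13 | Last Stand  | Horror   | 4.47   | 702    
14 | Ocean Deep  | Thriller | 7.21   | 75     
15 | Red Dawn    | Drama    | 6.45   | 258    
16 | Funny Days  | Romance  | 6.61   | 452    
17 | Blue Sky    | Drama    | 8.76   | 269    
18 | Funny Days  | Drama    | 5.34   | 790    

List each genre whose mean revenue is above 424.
SELECT genre, AVG(revenue)
FROM movies
GROUP BY genre
HAVING AVG(revenue) > 424

Result:
  Action: avg=578.00
  Horror: avg=446.60
  Romance: avg=452.00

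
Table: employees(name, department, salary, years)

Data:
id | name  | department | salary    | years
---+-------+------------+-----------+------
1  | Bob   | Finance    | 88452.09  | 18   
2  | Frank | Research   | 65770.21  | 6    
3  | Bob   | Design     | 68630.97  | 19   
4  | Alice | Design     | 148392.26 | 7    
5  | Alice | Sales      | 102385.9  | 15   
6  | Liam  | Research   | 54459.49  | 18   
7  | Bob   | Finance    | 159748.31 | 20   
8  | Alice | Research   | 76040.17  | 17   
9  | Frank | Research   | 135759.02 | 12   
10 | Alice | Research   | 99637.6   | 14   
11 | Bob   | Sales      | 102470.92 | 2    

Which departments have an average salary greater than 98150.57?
SELECT department, AVG(salary)
FROM employees
GROUP BY department
HAVING AVG(salary) > 98150.57

Result:
  Design: avg=108511.62
  Finance: avg=124100.20
  Sales: avg=102428.41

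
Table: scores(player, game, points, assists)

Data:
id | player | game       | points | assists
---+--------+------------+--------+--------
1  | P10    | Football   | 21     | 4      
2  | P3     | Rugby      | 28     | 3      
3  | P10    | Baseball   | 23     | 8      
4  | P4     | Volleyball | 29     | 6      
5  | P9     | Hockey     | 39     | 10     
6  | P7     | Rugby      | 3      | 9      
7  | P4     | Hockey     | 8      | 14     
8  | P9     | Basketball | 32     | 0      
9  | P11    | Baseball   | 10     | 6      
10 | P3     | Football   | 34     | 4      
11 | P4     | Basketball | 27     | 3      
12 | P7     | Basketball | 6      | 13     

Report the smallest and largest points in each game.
SELECT game, MIN(points), MAX(points)
FROM scores
GROUP BY game

Result:
  Baseball: min=10, max=23
  Basketball: min=6, max=32
  Football: min=21, max=34
  Hockey: min=8, max=39
  Rugby: min=3, max=28
  Volleyball: min=29, max=29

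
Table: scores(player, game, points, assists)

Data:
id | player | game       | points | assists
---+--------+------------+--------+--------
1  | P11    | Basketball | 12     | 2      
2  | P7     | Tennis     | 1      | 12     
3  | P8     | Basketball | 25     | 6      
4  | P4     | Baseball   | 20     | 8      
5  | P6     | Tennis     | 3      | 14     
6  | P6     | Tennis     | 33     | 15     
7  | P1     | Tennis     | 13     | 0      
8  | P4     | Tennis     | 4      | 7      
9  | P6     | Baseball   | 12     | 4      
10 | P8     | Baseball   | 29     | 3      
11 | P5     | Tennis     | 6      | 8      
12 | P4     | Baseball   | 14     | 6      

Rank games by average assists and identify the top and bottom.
SELECT game, AVG(assists)
FROM scores
GROUP BY game
ORDER BY AVG(assists)

All groups:
  Basketball: 4.00
  Baseball: 5.25
  Tennis: 9.33

Highest: Tennis (9.33)
Lowest: Basketball (4.00)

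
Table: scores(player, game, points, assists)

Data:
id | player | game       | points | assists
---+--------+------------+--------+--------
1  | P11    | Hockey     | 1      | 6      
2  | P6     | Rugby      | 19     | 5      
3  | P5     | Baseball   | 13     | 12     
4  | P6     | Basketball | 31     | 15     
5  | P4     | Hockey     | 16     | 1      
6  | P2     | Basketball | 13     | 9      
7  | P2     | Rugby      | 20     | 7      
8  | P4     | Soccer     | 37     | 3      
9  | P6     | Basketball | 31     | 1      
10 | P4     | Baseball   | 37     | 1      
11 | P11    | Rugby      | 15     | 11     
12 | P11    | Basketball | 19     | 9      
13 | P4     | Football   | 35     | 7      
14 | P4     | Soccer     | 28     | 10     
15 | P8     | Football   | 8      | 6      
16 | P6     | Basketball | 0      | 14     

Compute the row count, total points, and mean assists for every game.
SELECT game,
       COUNT(*) as cnt,
       SUM(points) as total_points,
       AVG(assists) as avg_assists
FROM scores
GROUP BY game

Result:
  Baseball: 2 records, 50 total points, 6.50 avg assists
  Basketball: 5 records, 94 total points, 9.60 avg assists
  Football: 2 records, 43 total points, 6.50 avg assists
  Hockey: 2 records, 17 total points, 3.50 avg assists
  Rugby: 3 records, 54 total points, 7.67 avg assists
  Soccer: 2 records, 65 total points, 6.50 avg assists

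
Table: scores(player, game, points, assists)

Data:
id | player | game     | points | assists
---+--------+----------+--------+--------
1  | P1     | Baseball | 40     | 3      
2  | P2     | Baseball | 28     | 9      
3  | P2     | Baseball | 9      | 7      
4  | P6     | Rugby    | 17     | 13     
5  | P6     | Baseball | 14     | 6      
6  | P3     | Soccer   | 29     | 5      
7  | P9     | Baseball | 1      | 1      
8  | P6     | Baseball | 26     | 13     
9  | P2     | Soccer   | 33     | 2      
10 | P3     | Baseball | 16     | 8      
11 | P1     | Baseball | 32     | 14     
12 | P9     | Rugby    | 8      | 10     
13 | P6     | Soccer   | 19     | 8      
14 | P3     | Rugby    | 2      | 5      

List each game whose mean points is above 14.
SELECT game, AVG(points)
FROM scores
GROUP BY game
HAVING AVG(points) > 14

Result:
  Baseball: avg=20.75
  Soccer: avg=27.00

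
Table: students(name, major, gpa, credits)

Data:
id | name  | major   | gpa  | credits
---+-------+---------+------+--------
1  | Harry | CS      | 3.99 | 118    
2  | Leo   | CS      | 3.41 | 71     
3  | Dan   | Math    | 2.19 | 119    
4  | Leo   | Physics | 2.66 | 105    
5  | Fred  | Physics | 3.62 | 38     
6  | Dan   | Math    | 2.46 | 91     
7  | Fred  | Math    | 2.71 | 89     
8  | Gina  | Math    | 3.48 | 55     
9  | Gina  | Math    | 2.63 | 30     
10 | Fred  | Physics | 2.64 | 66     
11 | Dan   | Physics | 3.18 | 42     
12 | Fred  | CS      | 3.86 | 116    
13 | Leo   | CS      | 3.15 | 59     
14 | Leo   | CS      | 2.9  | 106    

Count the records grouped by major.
SELECT major, COUNT(*) as count
FROM students
GROUP BY major

Result:
  CS: 5
  Math: 5
  Physics: 4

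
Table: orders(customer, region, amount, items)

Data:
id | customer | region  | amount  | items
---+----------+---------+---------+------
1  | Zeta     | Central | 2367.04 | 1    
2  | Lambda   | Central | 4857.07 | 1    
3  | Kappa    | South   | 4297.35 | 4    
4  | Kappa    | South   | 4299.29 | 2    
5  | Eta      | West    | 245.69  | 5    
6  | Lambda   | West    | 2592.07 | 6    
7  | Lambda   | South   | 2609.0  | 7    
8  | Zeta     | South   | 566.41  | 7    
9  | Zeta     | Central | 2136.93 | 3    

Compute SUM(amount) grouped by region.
SELECT region, SUM(amount) as result
FROM orders
GROUP BY region

Result:
  Central: 9361.04
  South: 11772.05
  West: 2837.76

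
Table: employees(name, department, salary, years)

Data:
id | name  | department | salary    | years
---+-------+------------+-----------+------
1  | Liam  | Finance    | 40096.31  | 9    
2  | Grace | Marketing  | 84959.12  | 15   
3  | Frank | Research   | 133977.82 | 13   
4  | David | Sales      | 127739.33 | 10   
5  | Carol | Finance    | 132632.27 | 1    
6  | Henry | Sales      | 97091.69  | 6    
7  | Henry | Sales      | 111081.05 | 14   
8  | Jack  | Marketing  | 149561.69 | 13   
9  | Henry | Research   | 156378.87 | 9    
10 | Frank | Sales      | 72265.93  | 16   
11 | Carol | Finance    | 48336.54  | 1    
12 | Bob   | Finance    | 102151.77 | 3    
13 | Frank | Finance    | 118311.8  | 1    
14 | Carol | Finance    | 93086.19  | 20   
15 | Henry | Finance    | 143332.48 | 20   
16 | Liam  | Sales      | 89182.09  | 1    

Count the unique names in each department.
SELECT department, COUNT(DISTINCT name)
FROM employees
GROUP BY department

Result:
  Finance: 5 distinct
  Marketing: 2 distinct
  Research: 2 distinct
  Sales: 4 distinct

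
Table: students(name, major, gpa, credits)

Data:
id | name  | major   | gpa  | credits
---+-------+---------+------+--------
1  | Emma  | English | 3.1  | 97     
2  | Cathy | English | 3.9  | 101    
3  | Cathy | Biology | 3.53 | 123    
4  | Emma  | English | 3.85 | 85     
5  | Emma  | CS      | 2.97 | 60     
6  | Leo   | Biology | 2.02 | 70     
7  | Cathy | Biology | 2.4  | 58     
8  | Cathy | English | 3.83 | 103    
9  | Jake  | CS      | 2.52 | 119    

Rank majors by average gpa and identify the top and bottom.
SELECT major, AVG(gpa)
FROM students
GROUP BY major
ORDER BY AVG(gpa)

All groups:
  Biology: 2.65
  CS: 2.75
  English: 3.67

Highest: English (3.67)
Lowest: Biology (2.65)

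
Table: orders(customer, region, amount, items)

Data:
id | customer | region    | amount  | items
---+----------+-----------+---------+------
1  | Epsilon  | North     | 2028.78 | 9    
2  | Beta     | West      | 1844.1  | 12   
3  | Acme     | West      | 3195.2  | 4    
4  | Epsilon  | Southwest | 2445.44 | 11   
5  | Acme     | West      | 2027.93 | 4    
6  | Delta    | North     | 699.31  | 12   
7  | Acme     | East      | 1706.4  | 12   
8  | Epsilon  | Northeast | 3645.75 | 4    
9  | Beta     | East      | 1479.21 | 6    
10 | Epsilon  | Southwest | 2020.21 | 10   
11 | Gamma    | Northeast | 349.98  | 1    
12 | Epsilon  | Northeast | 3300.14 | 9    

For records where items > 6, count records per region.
SELECT region, COUNT(*)
FROM orders
WHERE items > 6
GROUP BY region

Note: WHERE filters rows before grouping.

Result:
  East: 1
  North: 2
  Northeast: 1
  Southwest: 2
  West: 1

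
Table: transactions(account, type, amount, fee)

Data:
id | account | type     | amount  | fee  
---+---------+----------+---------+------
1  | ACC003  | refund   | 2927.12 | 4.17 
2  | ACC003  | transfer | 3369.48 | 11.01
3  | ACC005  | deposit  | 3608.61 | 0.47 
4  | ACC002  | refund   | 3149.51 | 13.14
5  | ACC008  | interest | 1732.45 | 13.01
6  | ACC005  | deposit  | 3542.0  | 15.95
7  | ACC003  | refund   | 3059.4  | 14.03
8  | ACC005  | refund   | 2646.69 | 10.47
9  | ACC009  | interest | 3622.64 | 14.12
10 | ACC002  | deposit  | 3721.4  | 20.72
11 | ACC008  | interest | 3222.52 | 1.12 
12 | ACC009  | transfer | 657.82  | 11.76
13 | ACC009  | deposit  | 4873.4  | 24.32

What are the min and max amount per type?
SELECT type, MIN(amount), MAX(amount)
FROM transactions
GROUP BY type

Result:
  deposit: min=3542.00, max=4873.40
  interest: min=1732.45, max=3622.64
  refund: min=2646.69, max=3149.51
  transfer: min=657.82, max=3369.48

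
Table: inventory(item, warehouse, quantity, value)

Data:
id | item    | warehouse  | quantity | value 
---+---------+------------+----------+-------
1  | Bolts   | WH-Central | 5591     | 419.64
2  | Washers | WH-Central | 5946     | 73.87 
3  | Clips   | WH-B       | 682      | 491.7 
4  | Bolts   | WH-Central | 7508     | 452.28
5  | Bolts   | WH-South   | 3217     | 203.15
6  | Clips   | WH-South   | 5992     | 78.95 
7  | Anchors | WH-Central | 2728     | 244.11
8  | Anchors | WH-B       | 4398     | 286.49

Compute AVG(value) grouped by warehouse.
SELECT warehouse, AVG(value) as result
FROM inventory
GROUP BY warehouse

Result:
  WH-B: 389.10
  WH-Central: 297.48
  WH-South: 141.05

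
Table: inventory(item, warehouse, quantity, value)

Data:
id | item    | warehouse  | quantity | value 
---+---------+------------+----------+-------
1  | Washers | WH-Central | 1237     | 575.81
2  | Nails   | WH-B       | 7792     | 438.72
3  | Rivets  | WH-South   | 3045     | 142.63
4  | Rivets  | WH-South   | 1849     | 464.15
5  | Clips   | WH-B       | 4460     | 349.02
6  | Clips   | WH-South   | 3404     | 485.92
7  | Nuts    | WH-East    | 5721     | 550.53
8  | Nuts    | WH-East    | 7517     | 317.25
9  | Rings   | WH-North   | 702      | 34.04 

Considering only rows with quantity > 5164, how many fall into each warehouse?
SELECT warehouse, COUNT(*)
FROM inventory
WHERE quantity > 5164
GROUP BY warehouse

Note: WHERE filters rows before grouping.

Result:
  WH-B: 1
  WH-East: 2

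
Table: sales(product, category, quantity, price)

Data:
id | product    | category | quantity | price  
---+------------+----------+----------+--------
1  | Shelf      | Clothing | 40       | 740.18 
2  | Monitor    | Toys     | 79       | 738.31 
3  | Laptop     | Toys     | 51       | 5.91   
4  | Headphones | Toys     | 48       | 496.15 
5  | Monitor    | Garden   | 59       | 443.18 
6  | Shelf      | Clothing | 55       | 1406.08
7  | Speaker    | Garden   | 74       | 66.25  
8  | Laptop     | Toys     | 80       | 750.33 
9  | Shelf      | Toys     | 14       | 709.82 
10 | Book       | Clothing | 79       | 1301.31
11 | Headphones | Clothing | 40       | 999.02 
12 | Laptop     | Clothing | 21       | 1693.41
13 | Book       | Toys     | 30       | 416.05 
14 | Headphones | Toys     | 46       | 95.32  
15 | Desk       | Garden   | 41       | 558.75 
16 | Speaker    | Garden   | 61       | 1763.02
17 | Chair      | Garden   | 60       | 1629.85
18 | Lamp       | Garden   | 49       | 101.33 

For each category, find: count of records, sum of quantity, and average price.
SELECT category,
       COUNT(*) as cnt,
       SUM(quantity) as total_quantity,
       AVG(price) as avg_price
FROM sales
GROUP BY category

Result:
  Clothing: 5 records, 235 total quantity, 1228.00 avg price
  Garden: 6 records, 344 total quantity, 760.40 avg price
  Toys: 7 records, 348 total quantity, 458.84 avg price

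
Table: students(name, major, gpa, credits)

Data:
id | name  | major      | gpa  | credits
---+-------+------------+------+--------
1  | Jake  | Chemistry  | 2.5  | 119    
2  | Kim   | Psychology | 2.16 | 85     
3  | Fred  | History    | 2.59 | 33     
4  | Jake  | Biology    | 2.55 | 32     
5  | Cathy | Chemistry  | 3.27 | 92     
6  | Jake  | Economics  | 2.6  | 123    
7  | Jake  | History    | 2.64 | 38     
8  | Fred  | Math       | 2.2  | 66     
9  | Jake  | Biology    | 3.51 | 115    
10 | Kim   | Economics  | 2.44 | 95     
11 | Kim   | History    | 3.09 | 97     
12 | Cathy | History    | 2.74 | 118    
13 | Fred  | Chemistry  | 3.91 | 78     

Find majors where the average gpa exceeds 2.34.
SELECT major, AVG(gpa)
FROM students
GROUP BY major
HAVING AVG(gpa) > 2.34

Result:
  Biology: avg=3.03
  Chemistry: avg=3.23
  Economics: avg=2.52
  History: avg=2.77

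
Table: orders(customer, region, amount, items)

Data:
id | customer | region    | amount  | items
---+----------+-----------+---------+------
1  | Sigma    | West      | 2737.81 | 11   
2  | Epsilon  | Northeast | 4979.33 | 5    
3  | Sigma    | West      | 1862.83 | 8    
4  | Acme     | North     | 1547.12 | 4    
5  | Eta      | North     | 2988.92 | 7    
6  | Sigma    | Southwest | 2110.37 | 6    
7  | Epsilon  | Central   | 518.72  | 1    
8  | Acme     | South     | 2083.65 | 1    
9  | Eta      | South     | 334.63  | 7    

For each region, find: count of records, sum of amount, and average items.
SELECT region,
       COUNT(*) as cnt,
       SUM(amount) as total_amount,
       AVG(items) as avg_items
FROM orders
GROUP BY region

Result:
  Central: 1 records, 518.72 total amount, 1.00 avg items
  North: 2 records, 4536.04 total amount, 5.50 avg items
  Northeast: 1 records, 4979.33 total amount, 5.00 avg items
  South: 2 records, 2418.28 total amount, 4.00 avg items
  Southwest: 1 records, 2110.37 total amount, 6.00 avg items
  West: 2 records, 4600.64 total amount, 9.50 avg items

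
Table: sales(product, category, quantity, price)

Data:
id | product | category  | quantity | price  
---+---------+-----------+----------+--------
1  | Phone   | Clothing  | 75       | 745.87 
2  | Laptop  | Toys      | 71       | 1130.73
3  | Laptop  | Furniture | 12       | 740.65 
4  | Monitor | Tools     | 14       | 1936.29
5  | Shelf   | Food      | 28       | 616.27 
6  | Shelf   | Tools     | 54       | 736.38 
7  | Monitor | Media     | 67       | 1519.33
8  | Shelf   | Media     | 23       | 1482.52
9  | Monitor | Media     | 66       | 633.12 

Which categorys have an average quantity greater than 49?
SELECT category, AVG(quantity)
FROM sales
GROUP BY category
HAVING AVG(quantity) > 49

Result:
  Clothing: avg=75.00
  Media: avg=52.00
  Toys: avg=71.00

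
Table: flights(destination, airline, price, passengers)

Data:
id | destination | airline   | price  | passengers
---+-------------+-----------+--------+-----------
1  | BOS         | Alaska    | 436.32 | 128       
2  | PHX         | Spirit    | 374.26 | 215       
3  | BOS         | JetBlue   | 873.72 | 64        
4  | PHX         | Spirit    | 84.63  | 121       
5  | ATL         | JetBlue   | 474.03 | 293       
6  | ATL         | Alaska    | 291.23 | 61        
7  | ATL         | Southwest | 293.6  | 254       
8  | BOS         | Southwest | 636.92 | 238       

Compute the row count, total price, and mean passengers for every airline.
SELECT airline,
       COUNT(*) as cnt,
       SUM(price) as total_price,
       AVG(passengers) as avg_passengers
FROM flights
GROUP BY airline

Result:
  Alaska: 2 records, 727.55 total price, 94.50 avg passengers
  JetBlue: 2 records, 1347.75 total price, 178.50 avg passengers
  Southwest: 2 records, 930.52 total price, 246.00 avg passengers
  Spirit: 2 records, 458.89 total price, 168.00 avg passengers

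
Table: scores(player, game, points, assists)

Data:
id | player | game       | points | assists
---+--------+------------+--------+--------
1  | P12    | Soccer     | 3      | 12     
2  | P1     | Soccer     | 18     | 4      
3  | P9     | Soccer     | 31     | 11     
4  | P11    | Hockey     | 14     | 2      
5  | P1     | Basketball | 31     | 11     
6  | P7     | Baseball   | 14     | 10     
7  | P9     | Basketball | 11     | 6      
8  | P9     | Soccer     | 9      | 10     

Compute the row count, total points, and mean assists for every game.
SELECT game,
       COUNT(*) as cnt,
       SUM(points) as total_points,
       AVG(assists) as avg_assists
FROM scores
GROUP BY game

Result:
  Baseball: 1 records, 14 total points, 10.00 avg assists
  Basketball: 2 records, 42 total points, 8.50 avg assists
  Hockey: 1 records, 14 total points, 2.00 avg assists
  Soccer: 4 records, 61 total points, 9.25 avg assists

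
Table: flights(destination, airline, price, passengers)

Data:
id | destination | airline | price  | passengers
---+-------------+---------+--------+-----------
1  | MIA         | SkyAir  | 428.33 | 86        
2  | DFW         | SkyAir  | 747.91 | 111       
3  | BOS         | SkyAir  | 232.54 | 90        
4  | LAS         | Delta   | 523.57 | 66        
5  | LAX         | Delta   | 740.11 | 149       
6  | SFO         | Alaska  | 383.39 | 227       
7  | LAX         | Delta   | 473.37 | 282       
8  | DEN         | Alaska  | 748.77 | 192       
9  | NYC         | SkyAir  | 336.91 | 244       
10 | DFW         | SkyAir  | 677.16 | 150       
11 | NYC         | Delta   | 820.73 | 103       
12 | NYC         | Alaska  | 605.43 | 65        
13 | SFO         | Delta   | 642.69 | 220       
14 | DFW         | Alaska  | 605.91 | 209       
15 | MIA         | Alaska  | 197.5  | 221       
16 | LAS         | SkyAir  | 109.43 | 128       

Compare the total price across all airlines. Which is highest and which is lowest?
SELECT airline, SUM(price)
FROM flights
GROUP BY airline
ORDER BY SUM(price)

All groups:
  SkyAir: 2532.28
  Alaska: 2541.00
  Delta: 3200.47

Highest: Delta (3200.47)
Lowest: SkyAir (2532.28)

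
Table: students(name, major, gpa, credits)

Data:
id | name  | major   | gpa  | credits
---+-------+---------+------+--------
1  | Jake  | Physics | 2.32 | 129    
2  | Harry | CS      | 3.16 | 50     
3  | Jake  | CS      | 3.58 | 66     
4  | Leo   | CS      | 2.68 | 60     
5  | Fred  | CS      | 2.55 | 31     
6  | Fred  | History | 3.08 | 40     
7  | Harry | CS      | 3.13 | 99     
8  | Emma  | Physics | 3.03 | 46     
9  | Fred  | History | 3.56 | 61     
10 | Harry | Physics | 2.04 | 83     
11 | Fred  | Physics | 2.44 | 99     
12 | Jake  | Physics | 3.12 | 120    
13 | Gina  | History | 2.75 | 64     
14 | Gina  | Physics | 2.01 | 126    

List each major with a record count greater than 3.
SELECT major, COUNT(*) as cnt
FROM students
GROUP BY major
HAVING COUNT(*) > 3

Result:
  CS: 5
  Physics: 6

Note: HAVING filters groups after aggregation, WHERE filters rows before.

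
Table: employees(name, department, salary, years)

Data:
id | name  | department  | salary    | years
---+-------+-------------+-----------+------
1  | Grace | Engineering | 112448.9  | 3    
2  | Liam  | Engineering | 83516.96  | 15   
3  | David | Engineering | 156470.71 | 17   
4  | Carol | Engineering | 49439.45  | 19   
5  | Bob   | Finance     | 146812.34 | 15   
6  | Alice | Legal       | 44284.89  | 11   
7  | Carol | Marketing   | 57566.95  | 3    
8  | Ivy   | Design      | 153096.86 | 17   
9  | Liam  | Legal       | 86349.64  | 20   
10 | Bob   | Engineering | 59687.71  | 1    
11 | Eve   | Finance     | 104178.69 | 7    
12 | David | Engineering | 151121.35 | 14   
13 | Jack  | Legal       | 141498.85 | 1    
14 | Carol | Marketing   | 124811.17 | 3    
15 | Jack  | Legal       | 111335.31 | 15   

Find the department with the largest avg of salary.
SELECT department, AVG(salary) as val
FROM employees
GROUP BY department
ORDER BY val DESC
LIMIT 1

Result: Design with avg(salary) = 153096.86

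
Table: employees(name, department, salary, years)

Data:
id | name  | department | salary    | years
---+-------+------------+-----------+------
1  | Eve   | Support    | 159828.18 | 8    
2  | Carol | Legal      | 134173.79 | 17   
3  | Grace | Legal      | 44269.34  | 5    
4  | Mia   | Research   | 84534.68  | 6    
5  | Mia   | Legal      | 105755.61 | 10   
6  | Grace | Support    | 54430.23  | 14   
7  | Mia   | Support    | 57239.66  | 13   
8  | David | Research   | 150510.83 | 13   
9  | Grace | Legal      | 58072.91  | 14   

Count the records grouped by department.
SELECT department, COUNT(*) as count
FROM employees
GROUP BY department

Result:
  Legal: 4
  Research: 2
  Support: 3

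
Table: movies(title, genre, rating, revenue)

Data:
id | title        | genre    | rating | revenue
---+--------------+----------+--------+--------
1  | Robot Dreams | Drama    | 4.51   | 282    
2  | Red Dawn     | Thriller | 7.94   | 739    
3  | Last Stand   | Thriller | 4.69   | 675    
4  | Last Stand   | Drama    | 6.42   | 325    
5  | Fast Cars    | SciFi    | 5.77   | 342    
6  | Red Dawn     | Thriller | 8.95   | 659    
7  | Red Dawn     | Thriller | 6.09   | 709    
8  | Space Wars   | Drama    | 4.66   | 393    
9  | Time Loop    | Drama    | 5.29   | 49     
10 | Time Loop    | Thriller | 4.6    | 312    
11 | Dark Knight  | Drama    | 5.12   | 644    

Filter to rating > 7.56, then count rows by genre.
SELECT genre, COUNT(*)
FROM movies
WHERE rating > 7.56
GROUP BY genre

Note: WHERE filters rows before grouping.

Result:
  Thriller: 2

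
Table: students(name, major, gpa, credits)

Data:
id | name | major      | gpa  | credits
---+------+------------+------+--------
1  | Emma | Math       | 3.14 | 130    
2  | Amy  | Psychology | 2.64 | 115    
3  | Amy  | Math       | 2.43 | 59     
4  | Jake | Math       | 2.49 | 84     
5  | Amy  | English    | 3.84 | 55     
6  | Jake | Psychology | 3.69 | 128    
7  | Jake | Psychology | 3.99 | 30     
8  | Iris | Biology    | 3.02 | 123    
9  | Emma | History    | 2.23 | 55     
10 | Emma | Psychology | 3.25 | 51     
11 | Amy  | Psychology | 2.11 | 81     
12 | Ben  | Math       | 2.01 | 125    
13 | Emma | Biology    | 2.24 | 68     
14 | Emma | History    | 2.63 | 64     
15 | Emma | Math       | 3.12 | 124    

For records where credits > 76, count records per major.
SELECT major, COUNT(*)
FROM students
WHERE credits > 76
GROUP BY major

Note: WHERE filters rows before grouping.

Result:
  Biology: 1
  Math: 4
  Psychology: 3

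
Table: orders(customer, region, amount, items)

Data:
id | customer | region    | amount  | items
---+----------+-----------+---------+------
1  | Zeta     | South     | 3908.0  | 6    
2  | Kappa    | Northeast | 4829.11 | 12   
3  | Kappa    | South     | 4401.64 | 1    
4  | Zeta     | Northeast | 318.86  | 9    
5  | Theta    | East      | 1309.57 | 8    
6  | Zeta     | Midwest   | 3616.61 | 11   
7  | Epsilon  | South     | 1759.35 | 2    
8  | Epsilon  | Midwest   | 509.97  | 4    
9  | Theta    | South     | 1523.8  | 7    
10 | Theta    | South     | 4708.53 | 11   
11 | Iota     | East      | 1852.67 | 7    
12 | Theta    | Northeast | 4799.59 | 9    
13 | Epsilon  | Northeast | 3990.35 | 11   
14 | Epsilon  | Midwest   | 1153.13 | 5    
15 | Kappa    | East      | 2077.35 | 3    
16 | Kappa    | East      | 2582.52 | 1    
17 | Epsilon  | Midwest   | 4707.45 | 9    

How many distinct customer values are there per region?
SELECT region, COUNT(DISTINCT customer)
FROM orders
GROUP BY region

Result:
  East: 3 distinct
  Midwest: 2 distinct
  Northeast: 4 distinct
  South: 4 distinct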